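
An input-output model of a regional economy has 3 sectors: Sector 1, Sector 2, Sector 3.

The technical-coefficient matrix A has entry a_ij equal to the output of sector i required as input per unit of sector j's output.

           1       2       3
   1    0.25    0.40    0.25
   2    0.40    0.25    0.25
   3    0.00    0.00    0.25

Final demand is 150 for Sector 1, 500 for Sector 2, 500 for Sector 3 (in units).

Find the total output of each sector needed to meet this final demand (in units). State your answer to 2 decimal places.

x_1 = 1252.59, x_2 = 1556.94, x_3 = 666.67

I − A =
  [   0.75    -0.40    -0.25]
  [  -0.40     0.75    -0.25]
  [   0.00     0.00     0.75]
Cofactors of I−A, C_ij = (−1)^(i+j)·(minor ij) (rows/columns in the sector order above):
  C_11 = (0.75)(0.75) − (-0.25)(0.00) = 0.5625
  C_12 = −[(-0.40)(0.75) − (-0.25)(0.00)] = 0.3000
  C_13 = (-0.40)(0.00) − (0.75)(0.00) = 0.0000
  C_21 = −[(-0.40)(0.75) − (-0.25)(0.00)] = 0.3000
  C_22 = (0.75)(0.75) − (-0.25)(0.00) = 0.5625
  C_23 = −[(0.75)(0.00) − (-0.40)(0.00)] = 0.0000
  C_31 = (-0.40)(-0.25) − (-0.25)(0.75) = 0.2875
  C_32 = −[(0.75)(-0.25) − (-0.25)(-0.40)] = 0.2875
  C_33 = (0.75)(0.75) − (-0.40)(-0.40) = 0.4025
det(I−A) = Σ_j (I−A)_1j·C_1j = (0.75)(0.5625) + (-0.40)(0.3000) + (-0.25)(0.0000) = 0.301875
adj(I−A) = Cᵀ =
  [ 0.5625   0.3000   0.2875]
  [ 0.3000   0.5625   0.2875]
  [ 0.0000   0.0000   0.4025]
(I − A)⁻¹ = adj(I−A) / det(I−A) ≈
  [   1.8634     0.9938     0.9524]
  [   0.9938     1.8634     0.9524]
  [   0.0000     0.0000     1.3333]
x = (I − A)⁻¹ d = adj(I−A)·d / det(I−A), with det(I−A) = 0.301875:
  x_1 = (0.5625·150 + 0.3000·500 + 0.2875·500) / 0.301875 = 378.125 / 0.301875 ≈ 1252.59
  x_2 = (0.3000·150 + 0.5625·500 + 0.2875·500) / 0.301875 = 470.00 / 0.301875 ≈ 1556.94
  x_3 = (0.0000·150 + 0.0000·500 + 0.4025·500) / 0.301875 = 201.25 / 0.301875 ≈ 666.67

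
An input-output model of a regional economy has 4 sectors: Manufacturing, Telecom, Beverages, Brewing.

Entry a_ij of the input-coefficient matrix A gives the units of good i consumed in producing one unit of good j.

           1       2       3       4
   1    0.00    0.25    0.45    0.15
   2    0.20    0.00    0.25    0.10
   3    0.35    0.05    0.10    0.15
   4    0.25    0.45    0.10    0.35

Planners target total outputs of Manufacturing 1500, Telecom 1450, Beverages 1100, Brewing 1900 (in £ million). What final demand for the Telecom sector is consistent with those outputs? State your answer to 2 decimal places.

d_2 = 685.00

I − A =
  [   1.00    -0.25    -0.45    -0.15]
  [  -0.20     1.00    -0.25    -0.10]
  [  -0.35    -0.05     0.90    -0.15]
  [  -0.25    -0.45    -0.10     0.65]
d = (I − A) x:
  d_1 = (+1.00)·1500 + (-0.25)·1450 + (-0.45)·1100 + (-0.15)·1900 = 357.50
  d_2 = (-0.20)·1500 + (+1.00)·1450 + (-0.25)·1100 + (-0.10)·1900 = 685.00
  d_3 = (-0.35)·1500 + (-0.05)·1450 + (+0.90)·1100 + (-0.15)·1900 = 107.50
  d_4 = (-0.25)·1500 + (-0.45)·1450 + (-0.10)·1100 + (+0.65)·1900 = 97.50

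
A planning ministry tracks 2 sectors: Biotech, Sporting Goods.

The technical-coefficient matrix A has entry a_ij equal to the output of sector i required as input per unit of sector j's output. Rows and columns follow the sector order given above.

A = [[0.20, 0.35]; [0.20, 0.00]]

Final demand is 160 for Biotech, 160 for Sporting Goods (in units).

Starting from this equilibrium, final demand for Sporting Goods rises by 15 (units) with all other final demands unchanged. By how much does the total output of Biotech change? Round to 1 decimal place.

I − A =
  [   0.80    -0.35]
  [  -0.20     1.00]
det(I−A) = (0.80)(1.00) − (-0.35)(-0.20) = 0.7300
adj(I−A) = [[1.00, 0.35], [0.20, 0.80]]
(I − A)⁻¹ = adj(I−A) / det(I−A) ≈
  [   1.3699     0.4795]
  [   0.2740     1.0959]
Δx = (I − A)⁻¹ Δd with Δd having +15 in the Sporting Goods component and 0 elsewhere.
So Δx_B = L_BS · (+15), where L_BS = adj(I−A)_BS / det(I−A) = 0.35 / 0.7300.
Δx_B = 0.35 × (+15) / 0.7300 = 5.25 / 0.7300 ≈ 7.2.

Δx_B = 7.2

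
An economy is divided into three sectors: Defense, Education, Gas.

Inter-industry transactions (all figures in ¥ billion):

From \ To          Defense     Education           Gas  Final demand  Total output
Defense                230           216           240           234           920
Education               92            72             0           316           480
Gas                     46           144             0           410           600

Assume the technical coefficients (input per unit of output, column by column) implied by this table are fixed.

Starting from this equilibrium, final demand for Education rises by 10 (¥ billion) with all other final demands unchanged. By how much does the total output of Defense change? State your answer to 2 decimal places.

Δx_D = 10.12

Technical coefficients a_ij = z_ij / X_j:
  a_DD = 230/920 = 0.25, a_ED = 92/920 = 0.10, a_GD = 46/920 = 0.05
  a_DE = 216/480 = 0.45, a_EE = 72/480 = 0.15, a_GE = 144/480 = 0.30
  a_DG = 240/600 = 0.40, a_EG = 0/600 = 0.00, a_GG = 0/600 = 0.00
I − A =
  [   0.75    -0.45    -0.40]
  [  -0.10     0.85     0.00]
  [  -0.05    -0.30     1.00]
Cofactors of I−A, C_ij = (−1)^(i+j)·(minor ij) (rows/columns in the sector order above):
  C_11 = (0.85)(1.00) − (0.00)(-0.30) = 0.8500
  C_12 = −[(-0.10)(1.00) − (0.00)(-0.05)] = 0.1000
  C_13 = (-0.10)(-0.30) − (0.85)(-0.05) = 0.0725
  C_21 = −[(-0.45)(1.00) − (-0.40)(-0.30)] = 0.5700
  C_22 = (0.75)(1.00) − (-0.40)(-0.05) = 0.7300
  C_23 = −[(0.75)(-0.30) − (-0.45)(-0.05)] = 0.2475
  C_31 = (-0.45)(0.00) − (-0.40)(0.85) = 0.3400
  C_32 = −[(0.75)(0.00) − (-0.40)(-0.10)] = 0.0400
  C_33 = (0.75)(0.85) − (-0.45)(-0.10) = 0.5925
det(I−A) = Σ_j (I−A)_1j·C_1j = (0.75)(0.8500) + (-0.45)(0.1000) + (-0.40)(0.0725) = 0.5635
adj(I−A) = Cᵀ =
  [ 0.8500   0.5700   0.3400]
  [ 0.1000   0.7300   0.0400]
  [ 0.0725   0.2475   0.5925]
(I − A)⁻¹ = adj(I−A) / det(I−A) ≈
  [   1.5084     1.0115     0.6034]
  [   0.1775     1.2955     0.0710]
  [   0.1287     0.4392     1.0515]
Δx = (I − A)⁻¹ Δd with Δd having +10 in the Education component and 0 elsewhere.
So Δx_D = L_DE · (+10), where L_DE = adj(I−A)_DE / det(I−A) = 0.5700 / 0.5635.
Δx_D = 0.5700 × (+10) / 0.5635 = 5.70 / 0.5635 ≈ 10.12.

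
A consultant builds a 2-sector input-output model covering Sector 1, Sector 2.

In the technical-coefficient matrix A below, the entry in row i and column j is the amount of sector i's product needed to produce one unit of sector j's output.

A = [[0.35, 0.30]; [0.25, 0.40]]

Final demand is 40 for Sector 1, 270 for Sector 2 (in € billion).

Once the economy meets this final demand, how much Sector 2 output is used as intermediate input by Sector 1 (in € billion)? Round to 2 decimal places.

z_21 = 83.33

I − A =
  [   0.65    -0.30]
  [  -0.25     0.60]
det(I−A) = (0.65)(0.60) − (-0.30)(-0.25) = 0.3150
adj(I−A) = [[0.60, 0.30], [0.25, 0.65]]
(I − A)⁻¹ = adj(I−A) / det(I−A) ≈
  [   1.9048     0.9524]
  [   0.7937     2.0635]
First solve x = (I − A)⁻¹ d = adj(I−A)·d / det(I−A); in particular x_1 = (0.60·40 + 0.30·270) / 0.3150 = 105.00 / 0.3150 ≈ 333.3333.
Intermediate flow from 2 to 1: z_21 = a_21 · x_1 = 0.25 × 105.00 / 0.3150 = 26.25 / 0.3150 ≈ 83.33.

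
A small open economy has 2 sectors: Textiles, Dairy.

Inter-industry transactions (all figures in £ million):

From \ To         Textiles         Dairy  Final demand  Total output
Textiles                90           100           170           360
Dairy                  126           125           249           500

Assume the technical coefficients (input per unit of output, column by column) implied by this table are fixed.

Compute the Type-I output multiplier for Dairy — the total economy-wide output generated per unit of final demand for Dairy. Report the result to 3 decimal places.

m_2 = 1.929

Technical coefficients a_ij = z_ij / X_j:
  a_11 = 90/360 = 0.25, a_21 = 126/360 = 0.35
  a_12 = 100/500 = 0.20, a_22 = 125/500 = 0.25
I − A =
  [   0.75    -0.20]
  [  -0.35     0.75]
det(I−A) = (0.75)(0.75) − (-0.20)(-0.35) = 0.4925
adj(I−A) = [[0.75, 0.20], [0.35, 0.75]]
(I − A)⁻¹ = adj(I−A) / det(I−A) ≈
  [   1.5228     0.4061]
  [   0.7107     1.5228]
The output multiplier for sector j is the column-j sum of the Leontief inverse (I − A)⁻¹ = adj(I−A) / det(I−A).
Column 2 of adj(I−A): (0.20, 0.75); det(I−A) = 0.4925.
m_2 = (0.20 + 0.75) / 0.4925 = 0.95 / 0.4925 ≈ 1.929.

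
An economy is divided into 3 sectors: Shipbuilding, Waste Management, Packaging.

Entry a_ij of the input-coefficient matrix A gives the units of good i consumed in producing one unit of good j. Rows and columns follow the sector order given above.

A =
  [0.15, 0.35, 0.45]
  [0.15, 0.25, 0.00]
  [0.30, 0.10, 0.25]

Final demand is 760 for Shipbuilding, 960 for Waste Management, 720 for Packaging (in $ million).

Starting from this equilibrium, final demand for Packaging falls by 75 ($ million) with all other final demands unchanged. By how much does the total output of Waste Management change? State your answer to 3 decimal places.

I − A =
  [   0.85    -0.35    -0.45]
  [  -0.15     0.75     0.00]
  [  -0.30    -0.10     0.75]
Cofactors of I−A, C_ij = (−1)^(i+j)·(minor ij) (rows/columns in the sector order above):
  C_11 = (0.75)(0.75) − (0.00)(-0.10) = 0.5625
  C_12 = −[(-0.15)(0.75) − (0.00)(-0.30)] = 0.1125
  C_13 = (-0.15)(-0.10) − (0.75)(-0.30) = 0.2400
  C_21 = −[(-0.35)(0.75) − (-0.45)(-0.10)] = 0.3075
  C_22 = (0.85)(0.75) − (-0.45)(-0.30) = 0.5025
  C_23 = −[(0.85)(-0.10) − (-0.35)(-0.30)] = 0.1900
  C_31 = (-0.35)(0.00) − (-0.45)(0.75) = 0.3375
  C_32 = −[(0.85)(0.00) − (-0.45)(-0.15)] = 0.0675
  C_33 = (0.85)(0.75) − (-0.35)(-0.15) = 0.5850
det(I−A) = Σ_j (I−A)_1j·C_1j = (0.85)(0.5625) + (-0.35)(0.1125) + (-0.45)(0.2400) = 0.33075
adj(I−A) = Cᵀ =
  [ 0.5625   0.3075   0.3375]
  [ 0.1125   0.5025   0.0675]
  [ 0.2400   0.1900   0.5850]
(I − A)⁻¹ = adj(I−A) / det(I−A) ≈
  [   1.7007     0.9297     1.0204]
  [   0.3401     1.5193     0.2041]
  [   0.7256     0.5745     1.7687]
Δx = (I − A)⁻¹ Δd with Δd having -75 in the Packaging component and 0 elsewhere.
So Δx_2 = L_23 · (-75), where L_23 = adj(I−A)_23 / det(I−A) = 0.0675 / 0.33075.
Δx_2 = 0.0675 × (-75) / 0.33075 = -5.0625 / 0.33075 ≈ -15.306.

Δx_2 = -15.306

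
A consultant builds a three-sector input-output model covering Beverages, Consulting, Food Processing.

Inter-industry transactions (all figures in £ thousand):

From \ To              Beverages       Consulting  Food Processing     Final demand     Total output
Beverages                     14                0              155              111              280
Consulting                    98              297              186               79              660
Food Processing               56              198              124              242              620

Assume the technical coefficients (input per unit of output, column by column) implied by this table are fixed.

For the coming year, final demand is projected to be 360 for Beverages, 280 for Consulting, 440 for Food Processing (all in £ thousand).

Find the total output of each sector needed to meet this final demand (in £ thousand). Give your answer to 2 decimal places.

x_1 = 744.39, x_2 = 1740.27, x_3 = 1388.70

Technical coefficients a_ij = z_ij / X_j:
  a_11 = 14/280 = 0.05, a_21 = 98/280 = 0.35, a_31 = 56/280 = 0.20
  a_12 = 0/660 = 0.00, a_22 = 297/660 = 0.45, a_32 = 198/660 = 0.30
  a_13 = 155/620 = 0.25, a_23 = 186/620 = 0.30, a_33 = 124/620 = 0.20
I − A =
  [   0.95     0.00    -0.25]
  [  -0.35     0.55    -0.30]
  [  -0.20    -0.30     0.80]
Cofactors of I−A, C_ij = (−1)^(i+j)·(minor ij) (rows/columns in the sector order above):
  C_11 = (0.55)(0.80) − (-0.30)(-0.30) = 0.3500
  C_12 = −[(-0.35)(0.80) − (-0.30)(-0.20)] = 0.3400
  C_13 = (-0.35)(-0.30) − (0.55)(-0.20) = 0.2150
  C_21 = −[(0.00)(0.80) − (-0.25)(-0.30)] = 0.0750
  C_22 = (0.95)(0.80) − (-0.25)(-0.20) = 0.7100
  C_23 = −[(0.95)(-0.30) − (0.00)(-0.20)] = 0.2850
  C_31 = (0.00)(-0.30) − (-0.25)(0.55) = 0.1375
  C_32 = −[(0.95)(-0.30) − (-0.25)(-0.35)] = 0.3725
  C_33 = (0.95)(0.55) − (0.00)(-0.35) = 0.5225
det(I−A) = Σ_j (I−A)_1j·C_1j = (0.95)(0.3500) + (0.00)(0.3400) + (-0.25)(0.2150) = 0.27875
adj(I−A) = Cᵀ =
  [ 0.3500   0.0750   0.1375]
  [ 0.3400   0.7100   0.3725]
  [ 0.2150   0.2850   0.5225]
(I − A)⁻¹ = adj(I−A) / det(I−A) ≈
  [   1.2556     0.2691     0.4933]
  [   1.2197     2.5471     1.3363]
  [   0.7713     1.0224     1.8744]
x = (I − A)⁻¹ d = adj(I−A)·d / det(I−A), with det(I−A) = 0.27875:
  x_1 = (0.3500·360 + 0.0750·280 + 0.1375·440) / 0.27875 = 207.50 / 0.27875 ≈ 744.39
  x_2 = (0.3400·360 + 0.7100·280 + 0.3725·440) / 0.27875 = 485.10 / 0.27875 ≈ 1740.27
  x_3 = (0.2150·360 + 0.2850·280 + 0.5225·440) / 0.27875 = 387.10 / 0.27875 ≈ 1388.70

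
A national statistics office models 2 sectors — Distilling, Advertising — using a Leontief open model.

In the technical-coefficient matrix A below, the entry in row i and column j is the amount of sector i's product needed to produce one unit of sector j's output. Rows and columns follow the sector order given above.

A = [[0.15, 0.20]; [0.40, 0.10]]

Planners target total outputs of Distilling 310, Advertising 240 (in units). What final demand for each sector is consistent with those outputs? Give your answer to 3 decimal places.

d_1 = 215.500, d_2 = 92.000

I − A =
  [   0.85    -0.20]
  [  -0.40     0.90]
d = (I − A) x:
  d_1 = (+0.85)·310 + (-0.20)·240 = 215.500
  d_2 = (-0.40)·310 + (+0.90)·240 = 92.000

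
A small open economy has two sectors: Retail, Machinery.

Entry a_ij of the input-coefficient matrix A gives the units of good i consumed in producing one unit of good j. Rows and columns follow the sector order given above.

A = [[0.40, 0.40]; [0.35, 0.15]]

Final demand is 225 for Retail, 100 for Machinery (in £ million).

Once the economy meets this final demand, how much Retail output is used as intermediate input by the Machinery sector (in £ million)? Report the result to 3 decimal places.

I − A =
  [   0.60    -0.40]
  [  -0.35     0.85]
det(I−A) = (0.60)(0.85) − (-0.40)(-0.35) = 0.3700
adj(I−A) = [[0.85, 0.40], [0.35, 0.60]]
(I − A)⁻¹ = adj(I−A) / det(I−A) ≈
  [   2.2973     1.0811]
  [   0.9459     1.6216]
First solve x = (I − A)⁻¹ d = adj(I−A)·d / det(I−A); in particular x_M = (0.35·225 + 0.60·100) / 0.3700 = 138.75 / 0.3700 = 375.00000.
Intermediate flow from R to M: z_RM = a_RM · x_M = 0.40 × 138.75 / 0.3700 = 55.50 / 0.3700 = 150.000.

z_RM = 150.000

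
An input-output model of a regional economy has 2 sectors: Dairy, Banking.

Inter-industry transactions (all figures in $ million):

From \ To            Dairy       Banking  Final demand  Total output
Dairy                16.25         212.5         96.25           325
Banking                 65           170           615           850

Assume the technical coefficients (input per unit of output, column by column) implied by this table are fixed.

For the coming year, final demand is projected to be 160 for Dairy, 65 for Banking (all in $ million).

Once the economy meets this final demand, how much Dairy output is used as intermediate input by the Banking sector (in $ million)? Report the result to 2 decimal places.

Technical coefficients a_ij = z_ij / X_j:
  a_11 = 16.25/325 = 0.05, a_21 = 65/325 = 0.20
  a_12 = 212.5/850 = 0.25, a_22 = 170/850 = 0.20
I − A =
  [   0.95    -0.25]
  [  -0.20     0.80]
det(I−A) = (0.95)(0.80) − (-0.25)(-0.20) = 0.7100
adj(I−A) = [[0.80, 0.25], [0.20, 0.95]]
(I − A)⁻¹ = adj(I−A) / det(I−A) ≈
  [   1.1268     0.3521]
  [   0.2817     1.3380]
First solve x = (I − A)⁻¹ d = adj(I−A)·d / det(I−A); in particular x_2 = (0.20·160 + 0.95·65) / 0.7100 = 93.75 / 0.7100 ≈ 132.0423.
Intermediate flow from 1 to 2: z_12 = a_12 · x_2 = 0.25 × 93.75 / 0.7100 = 23.4375 / 0.7100 ≈ 33.01.

z_12 = 33.01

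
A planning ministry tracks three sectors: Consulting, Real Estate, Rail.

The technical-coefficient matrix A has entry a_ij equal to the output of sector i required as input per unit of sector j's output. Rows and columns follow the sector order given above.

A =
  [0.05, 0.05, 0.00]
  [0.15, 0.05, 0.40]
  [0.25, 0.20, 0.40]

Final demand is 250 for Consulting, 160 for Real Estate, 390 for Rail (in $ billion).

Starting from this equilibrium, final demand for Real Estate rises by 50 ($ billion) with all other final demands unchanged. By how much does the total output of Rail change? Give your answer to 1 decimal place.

I − A =
  [   0.95    -0.05     0.00]
  [  -0.15     0.95    -0.40]
  [  -0.25    -0.20     0.60]
Cofactors of I−A, C_ij = (−1)^(i+j)·(minor ij) (rows/columns in the sector order above):
  C_11 = (0.95)(0.60) − (-0.40)(-0.20) = 0.4900
  C_12 = −[(-0.15)(0.60) − (-0.40)(-0.25)] = 0.1900
  C_13 = (-0.15)(-0.20) − (0.95)(-0.25) = 0.2675
  C_21 = −[(-0.05)(0.60) − (0.00)(-0.20)] = 0.0300
  C_22 = (0.95)(0.60) − (0.00)(-0.25) = 0.5700
  C_23 = −[(0.95)(-0.20) − (-0.05)(-0.25)] = 0.2025
  C_31 = (-0.05)(-0.40) − (0.00)(0.95) = 0.0200
  C_32 = −[(0.95)(-0.40) − (0.00)(-0.15)] = 0.3800
  C_33 = (0.95)(0.95) − (-0.05)(-0.15) = 0.8950
det(I−A) = Σ_j (I−A)_1j·C_1j = (0.95)(0.4900) + (-0.05)(0.1900) + (0.00)(0.2675) = 0.4560
adj(I−A) = Cᵀ =
  [ 0.4900   0.0300   0.0200]
  [ 0.1900   0.5700   0.3800]
  [ 0.2675   0.2025   0.8950]
(I − A)⁻¹ = adj(I−A) / det(I−A) ≈
  [   1.0746     0.0658     0.0439]
  [   0.4167     1.2500     0.8333]
  [   0.5866     0.4441     1.9627]
Δx = (I − A)⁻¹ Δd with Δd having +50 in the Real Estate component and 0 elsewhere.
So Δx_3 = L_32 · (+50), where L_32 = adj(I−A)_32 / det(I−A) = 0.2025 / 0.4560.
Δx_3 = 0.2025 × (+50) / 0.4560 = 10.125 / 0.4560 ≈ 22.2.

Δx_3 = 22.2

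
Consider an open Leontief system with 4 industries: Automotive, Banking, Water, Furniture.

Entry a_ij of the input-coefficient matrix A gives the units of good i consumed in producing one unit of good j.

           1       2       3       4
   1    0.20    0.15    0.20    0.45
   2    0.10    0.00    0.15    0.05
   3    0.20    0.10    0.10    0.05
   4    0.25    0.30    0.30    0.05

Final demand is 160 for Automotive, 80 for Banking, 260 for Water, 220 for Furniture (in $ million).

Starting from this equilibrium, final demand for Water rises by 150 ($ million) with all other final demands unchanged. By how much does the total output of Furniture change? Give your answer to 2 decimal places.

Δx_4 = 113.30

I − A =
  [   0.80    -0.15    -0.20    -0.45]
  [  -0.10     1.00    -0.15    -0.05]
  [  -0.20    -0.10     0.90    -0.05]
  [  -0.25    -0.30    -0.30     0.95]
Compute the cofactors C_ij = (−1)^(i+j)·(3×3 minor ij) of I−A; the adjugate is their transpose:
adj(I−A) = Cᵀ =
  [ 0.808500   0.283000   0.365875   0.417125]
  [ 0.128625   0.503250   0.144125   0.095000]
  [ 0.211750   0.134125   0.605875   0.139250]
  [ 0.320250   0.275750   0.333125   0.648000]
det(I−A) = Σ_j (I−A)_1j·C_1j = (0.80)(0.808500) + (-0.15)(0.128625) + (-0.20)(0.211750) + (-0.45)(0.320250) = 0.44104375
(I − A)⁻¹ = adj(I−A) / det(I−A) ≈
  [   1.8332     0.6417     0.8296     0.9458]
  [   0.2916     1.1410     0.3268     0.2154]
  [   0.4801     0.3041     1.3737     0.3157]
  [   0.7261     0.6252     0.7553     1.4692]
Δx = (I − A)⁻¹ Δd with Δd having +150 in the Water component and 0 elsewhere.
So Δx_4 = L_43 · (+150), where L_43 = adj(I−A)_43 / det(I−A) = 0.333125 / 0.44104375.
Δx_4 = 0.333125 × (+150) / 0.44104375 = 49.96875 / 0.44104375 ≈ 113.30.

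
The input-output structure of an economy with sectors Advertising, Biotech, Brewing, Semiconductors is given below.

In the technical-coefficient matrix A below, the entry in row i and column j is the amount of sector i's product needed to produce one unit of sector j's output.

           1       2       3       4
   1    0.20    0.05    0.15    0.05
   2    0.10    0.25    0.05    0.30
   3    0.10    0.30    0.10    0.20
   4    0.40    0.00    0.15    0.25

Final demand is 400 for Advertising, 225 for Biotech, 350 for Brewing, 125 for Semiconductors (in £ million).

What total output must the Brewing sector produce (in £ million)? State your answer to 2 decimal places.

x_3 = 894.85

I − A =
  [   0.80    -0.05    -0.15    -0.05]
  [  -0.10     0.75    -0.05    -0.30]
  [  -0.10    -0.30     0.90    -0.20]
  [  -0.40     0.00    -0.15     0.75]
Compute the cofactors C_ij = (−1)^(i+j)·(3×3 minor ij) of I−A; the adjugate is their transpose:
adj(I−A) = Cᵀ =
  [ 0.459000   0.068250   0.094125   0.083000]
  [ 0.184750   0.474000   0.095000   0.227250]
  [ 0.174750   0.181750   0.425250   0.197750]
  [ 0.279750   0.072750   0.135250   0.507500]
det(I−A) = Σ_j (I−A)_1j·C_1j = (0.80)(0.459000) + (-0.05)(0.184750) + (-0.15)(0.174750) + (-0.05)(0.279750) = 0.3177625
(I − A)⁻¹ = adj(I−A) / det(I−A) ≈
  [   1.4445     0.2148     0.2962     0.2612]
  [   0.5814     1.4917     0.2990     0.7152]
  [   0.5499     0.5720     1.3383     0.6223]
  [   0.8804     0.2289     0.4256     1.5971]
x = (I − A)⁻¹ d = adj(I−A)·d / det(I−A), with det(I−A) = 0.3177625:
  x_1 = (0.459000·400 + 0.068250·225 + 0.094125·350 + 0.083000·125) / 0.3177625 = 242.275 / 0.3177625 ≈ 762.44
  x_2 = (0.184750·400 + 0.474000·225 + 0.095000·350 + 0.227250·125) / 0.3177625 = 242.20625 / 0.3177625 ≈ 762.22
  x_3 = (0.174750·400 + 0.181750·225 + 0.425250·350 + 0.197750·125) / 0.3177625 = 284.35 / 0.3177625 ≈ 894.85
  x_4 = (0.279750·400 + 0.072750·225 + 0.135250·350 + 0.507500·125) / 0.3177625 = 239.04375 / 0.3177625 ≈ 752.27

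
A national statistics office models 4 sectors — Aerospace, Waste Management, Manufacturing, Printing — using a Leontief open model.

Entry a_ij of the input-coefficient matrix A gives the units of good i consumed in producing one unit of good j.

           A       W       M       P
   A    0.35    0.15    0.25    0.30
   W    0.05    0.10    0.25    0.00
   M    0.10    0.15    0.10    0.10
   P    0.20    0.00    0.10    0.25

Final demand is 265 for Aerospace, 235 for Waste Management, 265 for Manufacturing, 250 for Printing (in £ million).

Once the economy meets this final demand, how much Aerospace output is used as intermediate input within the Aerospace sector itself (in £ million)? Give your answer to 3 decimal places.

I − A =
  [   0.65    -0.15    -0.25    -0.30]
  [  -0.05     0.90    -0.25     0.00]
  [  -0.10    -0.15     0.90    -0.10]
  [  -0.20     0.00    -0.10     0.75]
Compute the cofactors C_ij = (−1)^(i+j)·(3×3 minor ij) of I−A; the adjugate is their transpose:
adj(I−A) = Cᵀ =
  [ 0.570375   0.132375   0.223875   0.258000]
  [ 0.057000   0.351500   0.117750   0.038500]
  [ 0.091125   0.078375   0.379125   0.087000]
  [ 0.164250   0.045750   0.110250   0.467250]
det(I−A) = Σ_j (I−A)_1j·C_1j = (0.65)(0.570375) + (-0.15)(0.057000) + (-0.25)(0.091125) + (-0.30)(0.164250) = 0.2901375
(I − A)⁻¹ = adj(I−A) / det(I−A) ≈
  [   1.9659     0.4562     0.7716     0.8892]
  [   0.1965     1.2115     0.4058     0.1327]
  [   0.3141     0.2701     1.3067     0.2999]
  [   0.5661     0.1577     0.3800     1.6104]
First solve x = (I − A)⁻¹ d = adj(I−A)·d / det(I−A); in particular x_A = (0.570375·265 + 0.132375·235 + 0.223875·265 + 0.258000·250) / 0.2901375 = 306.084375 / 0.2901375 ≈ 1054.96316.
Intermediate flow from A to A: z_AA = a_AA · x_A = 0.35 × 306.084375 / 0.2901375 = 107.12953125 / 0.2901375 ≈ 369.237.

z_AA = 369.237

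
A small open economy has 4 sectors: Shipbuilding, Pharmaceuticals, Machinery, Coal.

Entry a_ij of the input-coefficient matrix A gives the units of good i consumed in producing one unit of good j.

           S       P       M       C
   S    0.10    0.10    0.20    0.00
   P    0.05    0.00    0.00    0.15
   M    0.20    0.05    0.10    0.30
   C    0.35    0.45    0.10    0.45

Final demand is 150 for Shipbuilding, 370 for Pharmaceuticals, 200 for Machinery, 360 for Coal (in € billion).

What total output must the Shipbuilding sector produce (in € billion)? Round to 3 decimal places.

x_S = 435.152

I − A =
  [   0.90    -0.10    -0.20     0.00]
  [  -0.05     1.00     0.00    -0.15]
  [  -0.20    -0.05     0.90    -0.30]
  [  -0.35    -0.45    -0.10     0.55]
Compute the cofactors C_ij = (−1)^(i+j)·(3×3 minor ij) of I−A; the adjugate is their transpose:
adj(I−A) = Cᵀ =
  [ 0.40350   0.07900   0.09800   0.07500]
  [ 0.07350   0.37550   0.02950   0.11850]
  [ 0.21225   0.16775   0.42625   0.27825]
  [ 0.35550   0.38800   0.16400   0.76500]
det(I−A) = Σ_j (I−A)_1j·C_1j = (0.90)(0.40350) + (-0.10)(0.07350) + (-0.20)(0.21225) + (0.00)(0.35550) = 0.31335
(I − A)⁻¹ = adj(I−A) / det(I−A) ≈
  [   1.2877     0.2521     0.3127     0.2393]
  [   0.2346     1.1983     0.0941     0.3782]
  [   0.6774     0.5353     1.3603     0.8880]
  [   1.1345     1.2382     0.5234     2.4414]
x = (I − A)⁻¹ d = adj(I−A)·d / det(I−A), with det(I−A) = 0.31335:
  x_S = (0.40350·150 + 0.07900·370 + 0.09800·200 + 0.07500·360) / 0.31335 = 136.355 / 0.31335 ≈ 435.152
  x_P = (0.07350·150 + 0.37550·370 + 0.02950·200 + 0.11850·360) / 0.31335 = 198.52 / 0.31335 ≈ 633.541
  x_M = (0.21225·150 + 0.16775·370 + 0.42625·200 + 0.27825·360) / 0.31335 = 279.325 / 0.31335 ≈ 891.415
  x_C = (0.35550·150 + 0.38800·370 + 0.16400·200 + 0.76500·360) / 0.31335 = 505.085 / 0.31335 ≈ 1611.888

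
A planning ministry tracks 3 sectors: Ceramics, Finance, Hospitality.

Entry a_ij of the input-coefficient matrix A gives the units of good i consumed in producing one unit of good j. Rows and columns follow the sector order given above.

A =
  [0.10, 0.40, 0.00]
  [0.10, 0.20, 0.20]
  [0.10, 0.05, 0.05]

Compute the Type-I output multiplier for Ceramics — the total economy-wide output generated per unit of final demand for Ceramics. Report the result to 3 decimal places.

m_1 = 1.510

I − A =
  [   0.90    -0.40     0.00]
  [  -0.10     0.80    -0.20]
  [  -0.10    -0.05     0.95]
Cofactors of I−A, C_ij = (−1)^(i+j)·(minor ij) (rows/columns in the sector order above):
  C_11 = (0.80)(0.95) − (-0.20)(-0.05) = 0.7500
  C_12 = −[(-0.10)(0.95) − (-0.20)(-0.10)] = 0.1150
  C_13 = (-0.10)(-0.05) − (0.80)(-0.10) = 0.0850
  C_21 = −[(-0.40)(0.95) − (0.00)(-0.05)] = 0.3800
  C_22 = (0.90)(0.95) − (0.00)(-0.10) = 0.8550
  C_23 = −[(0.90)(-0.05) − (-0.40)(-0.10)] = 0.0850
  C_31 = (-0.40)(-0.20) − (0.00)(0.80) = 0.0800
  C_32 = −[(0.90)(-0.20) − (0.00)(-0.10)] = 0.1800
  C_33 = (0.90)(0.80) − (-0.40)(-0.10) = 0.6800
det(I−A) = Σ_j (I−A)_1j·C_1j = (0.90)(0.7500) + (-0.40)(0.1150) + (0.00)(0.0850) = 0.6290
adj(I−A) = Cᵀ =
  [ 0.7500   0.3800   0.0800]
  [ 0.1150   0.8550   0.1800]
  [ 0.0850   0.0850   0.6800]
(I − A)⁻¹ = adj(I−A) / det(I−A) ≈
  [   1.1924     0.6041     0.1272]
  [   0.1828     1.3593     0.2862]
  [   0.1351     0.1351     1.0811]
The output multiplier for sector j is the column-j sum of the Leontief inverse (I − A)⁻¹ = adj(I−A) / det(I−A).
Column 1 of adj(I−A): (0.7500, 0.1150, 0.0850); det(I−A) = 0.6290.
m_1 = (0.7500 + 0.1150 + 0.0850) / 0.6290 = 0.95 / 0.6290 ≈ 1.510.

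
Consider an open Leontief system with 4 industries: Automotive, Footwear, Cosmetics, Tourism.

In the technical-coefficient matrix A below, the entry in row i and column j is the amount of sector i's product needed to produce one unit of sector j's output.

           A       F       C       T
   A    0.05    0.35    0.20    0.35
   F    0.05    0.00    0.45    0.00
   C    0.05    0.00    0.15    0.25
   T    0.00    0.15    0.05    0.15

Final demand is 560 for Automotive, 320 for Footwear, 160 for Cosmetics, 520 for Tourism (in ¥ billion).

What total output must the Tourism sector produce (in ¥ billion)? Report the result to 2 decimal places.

I − A =
  [   0.95    -0.35    -0.20    -0.35]
  [  -0.05     1.00    -0.45     0.00]
  [  -0.05     0.00     0.85    -0.25]
  [   0.00    -0.15    -0.05     0.85]
Compute the cofactors C_ij = (−1)^(i+j)·(3×3 minor ij) of I−A; the adjugate is their transpose:
adj(I−A) = Cᵀ =
  [ 0.693125   0.300625   0.345000   0.386875]
  [ 0.054625   0.665125   0.372750   0.132125]
  [ 0.044375   0.053125   0.790000   0.250625]
  [ 0.012250   0.120500   0.112250   0.774750]
det(I−A) = Σ_j (I−A)_1j·C_1j = (0.95)(0.693125) + (-0.35)(0.054625) + (-0.20)(0.044375) + (-0.35)(0.012250) = 0.6261875
(I − A)⁻¹ = adj(I−A) / det(I−A) ≈
  [   1.1069     0.4801     0.5510     0.6178]
  [   0.0872     1.0622     0.5953     0.2110]
  [   0.0709     0.0848     1.2616     0.4002]
  [   0.0196     0.1924     0.1793     1.2372]
x = (I − A)⁻¹ d = adj(I−A)·d / det(I−A), with det(I−A) = 0.6261875:
  x_A = (0.693125·560 + 0.300625·320 + 0.345000·160 + 0.386875·520) / 0.6261875 = 740.725 / 0.6261875 ≈ 1182.91
  x_F = (0.054625·560 + 0.665125·320 + 0.372750·160 + 0.132125·520) / 0.6261875 = 371.775 / 0.6261875 ≈ 593.71
  x_C = (0.044375·560 + 0.053125·320 + 0.790000·160 + 0.250625·520) / 0.6261875 = 298.575 / 0.6261875 ≈ 476.81
  x_T = (0.012250·560 + 0.120500·320 + 0.112250·160 + 0.774750·520) / 0.6261875 = 466.25 / 0.6261875 ≈ 744.59

x_T = 744.59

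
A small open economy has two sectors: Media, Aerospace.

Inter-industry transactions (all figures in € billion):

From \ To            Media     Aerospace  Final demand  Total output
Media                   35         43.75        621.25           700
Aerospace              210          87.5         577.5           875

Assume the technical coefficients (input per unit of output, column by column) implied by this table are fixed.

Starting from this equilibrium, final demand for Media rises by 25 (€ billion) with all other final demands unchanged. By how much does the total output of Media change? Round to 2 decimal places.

Technical coefficients a_ij = z_ij / X_j:
  a_11 = 35/700 = 0.05, a_21 = 210/700 = 0.30
  a_12 = 43.75/875 = 0.05, a_22 = 87.5/875 = 0.10
I − A =
  [   0.95    -0.05]
  [  -0.30     0.90]
det(I−A) = (0.95)(0.90) − (-0.05)(-0.30) = 0.8400
adj(I−A) = [[0.90, 0.05], [0.30, 0.95]]
(I − A)⁻¹ = adj(I−A) / det(I−A) ≈
  [   1.0714     0.0595]
  [   0.3571     1.1310]
Δx = (I − A)⁻¹ Δd with Δd having +25 in the Media component and 0 elsewhere.
So Δx_1 = L_11 · (+25), where L_11 = adj(I−A)_11 / det(I−A) = 0.90 / 0.8400.
Δx_1 = 0.90 × (+25) / 0.8400 = 22.50 / 0.8400 ≈ 26.79.

Δx_1 = 26.79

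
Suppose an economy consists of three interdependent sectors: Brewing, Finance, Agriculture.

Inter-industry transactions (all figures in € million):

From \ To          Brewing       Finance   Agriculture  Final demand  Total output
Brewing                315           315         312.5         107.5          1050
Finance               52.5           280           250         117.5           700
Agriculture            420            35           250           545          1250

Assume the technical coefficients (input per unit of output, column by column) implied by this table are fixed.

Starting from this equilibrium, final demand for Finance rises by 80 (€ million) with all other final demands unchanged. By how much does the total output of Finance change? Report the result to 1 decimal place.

Δx_2 = 171.7

Technical coefficients a_ij = z_ij / X_j:
  a_11 = 315/1050 = 0.30, a_21 = 52.5/1050 = 0.05, a_31 = 420/1050 = 0.40
  a_12 = 315/700 = 0.45, a_22 = 280/700 = 0.40, a_32 = 35/700 = 0.05
  a_13 = 312.5/1250 = 0.25, a_23 = 250/1250 = 0.20, a_33 = 250/1250 = 0.20
I − A =
  [   0.70    -0.45    -0.25]
  [  -0.05     0.60    -0.20]
  [  -0.40    -0.05     0.80]
Cofactors of I−A, C_ij = (−1)^(i+j)·(minor ij) (rows/columns in the sector order above):
  C_11 = (0.60)(0.80) − (-0.20)(-0.05) = 0.4700
  C_12 = −[(-0.05)(0.80) − (-0.20)(-0.40)] = 0.1200
  C_13 = (-0.05)(-0.05) − (0.60)(-0.40) = 0.2425
  C_21 = −[(-0.45)(0.80) − (-0.25)(-0.05)] = 0.3725
  C_22 = (0.70)(0.80) − (-0.25)(-0.40) = 0.4600
  C_23 = −[(0.70)(-0.05) − (-0.45)(-0.40)] = 0.2150
  C_31 = (-0.45)(-0.20) − (-0.25)(0.60) = 0.2400
  C_32 = −[(0.70)(-0.20) − (-0.25)(-0.05)] = 0.1525
  C_33 = (0.70)(0.60) − (-0.45)(-0.05) = 0.3975
det(I−A) = Σ_j (I−A)_1j·C_1j = (0.70)(0.4700) + (-0.45)(0.1200) + (-0.25)(0.2425) = 0.214375
adj(I−A) = Cᵀ =
  [ 0.4700   0.3725   0.2400]
  [ 0.1200   0.4600   0.1525]
  [ 0.2425   0.2150   0.3975]
(I − A)⁻¹ = adj(I−A) / det(I−A) ≈
  [   2.1924     1.7376     1.1195]
  [   0.5598     2.1458     0.7114]
  [   1.1312     1.0029     1.8542]
Δx = (I − A)⁻¹ Δd with Δd having +80 in the Finance component and 0 elsewhere.
So Δx_2 = L_22 · (+80), where L_22 = adj(I−A)_22 / det(I−A) = 0.4600 / 0.214375.
Δx_2 = 0.4600 × (+80) / 0.214375 = 36.80 / 0.214375 ≈ 171.7.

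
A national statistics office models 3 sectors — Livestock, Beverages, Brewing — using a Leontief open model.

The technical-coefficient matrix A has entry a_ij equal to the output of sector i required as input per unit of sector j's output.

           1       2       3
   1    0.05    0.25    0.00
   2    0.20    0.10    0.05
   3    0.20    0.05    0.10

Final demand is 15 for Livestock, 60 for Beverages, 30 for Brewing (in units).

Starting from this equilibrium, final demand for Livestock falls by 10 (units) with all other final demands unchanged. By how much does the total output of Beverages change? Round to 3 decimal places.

Δx_2 = -2.640

I − A =
  [   0.95    -0.25     0.00]
  [  -0.20     0.90    -0.05]
  [  -0.20    -0.05     0.90]
Cofactors of I−A, C_ij = (−1)^(i+j)·(minor ij) (rows/columns in the sector order above):
  C_11 = (0.90)(0.90) − (-0.05)(-0.05) = 0.8075
  C_12 = −[(-0.20)(0.90) − (-0.05)(-0.20)] = 0.1900
  C_13 = (-0.20)(-0.05) − (0.90)(-0.20) = 0.1900
  C_21 = −[(-0.25)(0.90) − (0.00)(-0.05)] = 0.2250
  C_22 = (0.95)(0.90) − (0.00)(-0.20) = 0.8550
  C_23 = −[(0.95)(-0.05) − (-0.25)(-0.20)] = 0.0975
  C_31 = (-0.25)(-0.05) − (0.00)(0.90) = 0.0125
  C_32 = −[(0.95)(-0.05) − (0.00)(-0.20)] = 0.0475
  C_33 = (0.95)(0.90) − (-0.25)(-0.20) = 0.8050
det(I−A) = Σ_j (I−A)_1j·C_1j = (0.95)(0.8075) + (-0.25)(0.1900) + (0.00)(0.1900) = 0.719625
adj(I−A) = Cᵀ =
  [ 0.8075   0.2250   0.0125]
  [ 0.1900   0.8550   0.0475]
  [ 0.1900   0.0975   0.8050]
(I − A)⁻¹ = adj(I−A) / det(I−A) ≈
  [   1.1221     0.3127     0.0174]
  [   0.2640     1.1881     0.0660]
  [   0.2640     0.1355     1.1186]
Δx = (I − A)⁻¹ Δd with Δd having -10 in the Livestock component and 0 elsewhere.
So Δx_2 = L_21 · (-10), where L_21 = adj(I−A)_21 / det(I−A) = 0.1900 / 0.719625.
Δx_2 = 0.1900 × (-10) / 0.719625 = -1.90 / 0.719625 ≈ -2.640.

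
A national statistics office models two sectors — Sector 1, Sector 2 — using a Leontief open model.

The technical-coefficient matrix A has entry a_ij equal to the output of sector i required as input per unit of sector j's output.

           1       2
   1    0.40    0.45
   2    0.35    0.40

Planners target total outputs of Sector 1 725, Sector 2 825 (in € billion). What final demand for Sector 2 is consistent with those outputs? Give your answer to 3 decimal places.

I − A =
  [   0.60    -0.45]
  [  -0.35     0.60]
d = (I − A) x:
  d_1 = (+0.60)·725 + (-0.45)·825 = 63.750
  d_2 = (-0.35)·725 + (+0.60)·825 = 241.250

d_2 = 241.250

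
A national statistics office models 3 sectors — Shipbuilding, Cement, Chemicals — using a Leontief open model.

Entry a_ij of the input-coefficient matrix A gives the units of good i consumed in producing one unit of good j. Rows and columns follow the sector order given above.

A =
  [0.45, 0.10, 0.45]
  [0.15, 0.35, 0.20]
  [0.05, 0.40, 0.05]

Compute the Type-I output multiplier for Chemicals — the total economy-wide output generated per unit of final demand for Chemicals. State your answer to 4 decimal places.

I − A =
  [   0.55    -0.10    -0.45]
  [  -0.15     0.65    -0.20]
  [  -0.05    -0.40     0.95]
Cofactors of I−A, C_ij = (−1)^(i+j)·(minor ij) (rows/columns in the sector order above):
  C_11 = (0.65)(0.95) − (-0.20)(-0.40) = 0.5375
  C_12 = −[(-0.15)(0.95) − (-0.20)(-0.05)] = 0.1525
  C_13 = (-0.15)(-0.40) − (0.65)(-0.05) = 0.0925
  C_21 = −[(-0.10)(0.95) − (-0.45)(-0.40)] = 0.2750
  C_22 = (0.55)(0.95) − (-0.45)(-0.05) = 0.5000
  C_23 = −[(0.55)(-0.40) − (-0.10)(-0.05)] = 0.2250
  C_31 = (-0.10)(-0.20) − (-0.45)(0.65) = 0.3125
  C_32 = −[(0.55)(-0.20) − (-0.45)(-0.15)] = 0.1775
  C_33 = (0.55)(0.65) − (-0.10)(-0.15) = 0.3425
det(I−A) = Σ_j (I−A)_1j·C_1j = (0.55)(0.5375) + (-0.10)(0.1525) + (-0.45)(0.0925) = 0.23875
adj(I−A) = Cᵀ =
  [ 0.5375   0.2750   0.3125]
  [ 0.1525   0.5000   0.1775]
  [ 0.0925   0.2250   0.3425]
(I − A)⁻¹ = adj(I−A) / det(I−A) ≈
  [   2.25131     1.15183     1.30890]
  [   0.63874     2.09424     0.74346]
  [   0.38743     0.94241     1.43455]
The output multiplier for sector j is the column-j sum of the Leontief inverse (I − A)⁻¹ = adj(I−A) / det(I−A).
Column 3 of adj(I−A): (0.3125, 0.1775, 0.3425); det(I−A) = 0.23875.
m_3 = (0.3125 + 0.1775 + 0.3425) / 0.23875 = 0.8325 / 0.23875 ≈ 3.4869.

m_3 = 3.4869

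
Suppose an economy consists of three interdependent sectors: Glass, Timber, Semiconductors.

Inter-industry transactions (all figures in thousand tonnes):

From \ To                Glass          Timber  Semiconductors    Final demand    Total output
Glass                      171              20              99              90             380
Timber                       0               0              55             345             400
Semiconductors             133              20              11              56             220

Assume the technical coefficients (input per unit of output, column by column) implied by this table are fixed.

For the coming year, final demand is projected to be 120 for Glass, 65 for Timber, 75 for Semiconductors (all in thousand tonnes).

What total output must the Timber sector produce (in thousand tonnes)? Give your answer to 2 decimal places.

Technical coefficients a_ij = z_ij / X_j:
  a_11 = 171/380 = 0.45, a_21 = 0/380 = 0.00, a_31 = 133/380 = 0.35
  a_12 = 20/400 = 0.05, a_22 = 0/400 = 0.00, a_32 = 20/400 = 0.05
  a_13 = 99/220 = 0.45, a_23 = 55/220 = 0.25, a_33 = 11/220 = 0.05
I − A =
  [   0.55    -0.05    -0.45]
  [   0.00     1.00    -0.25]
  [  -0.35    -0.05     0.95]
Cofactors of I−A, C_ij = (−1)^(i+j)·(minor ij) (rows/columns in the sector order above):
  C_11 = (1.00)(0.95) − (-0.25)(-0.05) = 0.9375
  C_12 = −[(0.00)(0.95) − (-0.25)(-0.35)] = 0.0875
  C_13 = (0.00)(-0.05) − (1.00)(-0.35) = 0.3500
  C_21 = −[(-0.05)(0.95) − (-0.45)(-0.05)] = 0.0700
  C_22 = (0.55)(0.95) − (-0.45)(-0.35) = 0.3650
  C_23 = −[(0.55)(-0.05) − (-0.05)(-0.35)] = 0.0450
  C_31 = (-0.05)(-0.25) − (-0.45)(1.00) = 0.4625
  C_32 = −[(0.55)(-0.25) − (-0.45)(0.00)] = 0.1375
  C_33 = (0.55)(1.00) − (-0.05)(0.00) = 0.5500
det(I−A) = Σ_j (I−A)_1j·C_1j = (0.55)(0.9375) + (-0.05)(0.0875) + (-0.45)(0.3500) = 0.35375
adj(I−A) = Cᵀ =
  [ 0.9375   0.0700   0.4625]
  [ 0.0875   0.3650   0.1375]
  [ 0.3500   0.0450   0.5500]
(I − A)⁻¹ = adj(I−A) / det(I−A) ≈
  [   2.6502     0.1979     1.3074]
  [   0.2473     1.0318     0.3887]
  [   0.9894     0.1272     1.5548]
x = (I − A)⁻¹ d = adj(I−A)·d / det(I−A), with det(I−A) = 0.35375:
  x_1 = (0.9375·120 + 0.0700·65 + 0.4625·75) / 0.35375 = 151.7375 / 0.35375 ≈ 428.94
  x_2 = (0.0875·120 + 0.3650·65 + 0.1375·75) / 0.35375 = 44.5375 / 0.35375 ≈ 125.90
  x_3 = (0.3500·120 + 0.0450·65 + 0.5500·75) / 0.35375 = 86.175 / 0.35375 ≈ 243.60

x_2 = 125.90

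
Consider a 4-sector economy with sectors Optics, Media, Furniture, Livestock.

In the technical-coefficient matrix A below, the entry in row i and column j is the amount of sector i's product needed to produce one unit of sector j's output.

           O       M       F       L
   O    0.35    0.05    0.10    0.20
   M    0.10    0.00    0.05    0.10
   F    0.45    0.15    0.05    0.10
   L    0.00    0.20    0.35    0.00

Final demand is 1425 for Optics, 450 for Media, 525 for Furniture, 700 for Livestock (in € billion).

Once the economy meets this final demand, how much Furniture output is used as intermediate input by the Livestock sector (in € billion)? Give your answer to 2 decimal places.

z_FL = 175.85

I − A =
  [   0.65    -0.05    -0.10    -0.20]
  [  -0.10     1.00    -0.05    -0.10]
  [  -0.45    -0.15     0.95    -0.10]
  [   0.00    -0.20    -0.35     1.00]
Compute the cofactors C_ij = (−1)^(i+j)·(3×3 minor ij) of I−A; the adjugate is their transpose:
adj(I−A) = Cᵀ =
  [ 0.88225   0.11125   0.17425   0.20500]
  [ 0.12975   0.51825   0.07225   0.08500]
  [ 0.45800   0.15100   0.62800   0.16950]
  [ 0.18625   0.15650   0.23425   0.56025]
det(I−A) = Σ_j (I−A)_1j·C_1j = (0.65)(0.88225) + (-0.05)(0.12975) + (-0.10)(0.45800) + (-0.20)(0.18625) = 0.483925
(I − A)⁻¹ = adj(I−A) / det(I−A) ≈
  [   1.8231     0.2299     0.3601     0.4236]
  [   0.2681     1.0709     0.1493     0.1756]
  [   0.9464     0.3120     1.2977     0.3503]
  [   0.3849     0.3234     0.4841     1.1577]
First solve x = (I − A)⁻¹ d = adj(I−A)·d / det(I−A); in particular x_L = (0.18625·1425 + 0.15650·450 + 0.23425·525 + 0.56025·700) / 0.483925 = 850.9875 / 0.483925 ≈ 1758.5111.
Intermediate flow from F to L: z_FL = a_FL · x_L = 0.10 × 850.9875 / 0.483925 = 85.09875 / 0.483925 ≈ 175.85.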